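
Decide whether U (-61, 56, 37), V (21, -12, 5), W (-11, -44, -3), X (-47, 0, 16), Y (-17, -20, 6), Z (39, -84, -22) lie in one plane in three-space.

Yes

The plane through U, V, W has normal n = UV × UW = (-480, 1680, -4800) and equation n·P = -54240.
Checking the remaining points: n·X = -54240, n·Y = -54240, n·Z = -54240.
All equal -54240, so all 6 points lie in one plane.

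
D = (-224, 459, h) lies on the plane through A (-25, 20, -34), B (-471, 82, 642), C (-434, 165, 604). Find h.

352

Coplanarity requires AB · (AC × AD) = 0.
AB = (-446, 62, 676), AC = (-409, 145, 638); the triple product is linear in h with coefficient -39312 and constant term 13837824.
Setting it to zero: h = 352.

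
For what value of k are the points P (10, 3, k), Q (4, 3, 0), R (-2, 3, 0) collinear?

0

Direction QR = (-6, 0, 0). From the x-coordinate of P, the parameter along the line is τ = (10 − 4)/(-6) = -1.
Then k = 0 + (-1)·(0) = 0.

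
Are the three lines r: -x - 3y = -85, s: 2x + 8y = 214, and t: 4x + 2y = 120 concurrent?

Yes

Intersecting r and s: solving the 2×2 system gives (x, y) = (19, 22).
Substitute into t: (4)(19) + (2)(22) = 120.
This equals 120, so (19, 22) lies on all three lines and they are concurrent.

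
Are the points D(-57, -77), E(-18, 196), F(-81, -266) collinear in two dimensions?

No

DE = (39, 273), DF = (-24, -189).
If collinear, DF would be a scalar multiple of DE. But (39)·(-189) ≠ (273)·(-24) (difference -819), so they are not parallel; the points are not collinear.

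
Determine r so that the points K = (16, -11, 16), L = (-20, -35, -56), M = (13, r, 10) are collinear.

Collinearity requires KL × KM = 0; each component is linear in r.
The x-component gives (72)r + (936) = 0, so r = -13.
The remaining components then also vanish.

-13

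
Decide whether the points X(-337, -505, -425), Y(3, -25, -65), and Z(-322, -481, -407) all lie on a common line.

No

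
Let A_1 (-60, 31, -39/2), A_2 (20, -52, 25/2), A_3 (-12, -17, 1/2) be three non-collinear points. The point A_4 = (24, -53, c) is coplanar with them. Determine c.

The plane through A_1, A_2, A_3 has equation −124x − 64y + 144z = 2648.
Substituting A_4: (144)c + (416) = 2648, so c = 31/2.

31/2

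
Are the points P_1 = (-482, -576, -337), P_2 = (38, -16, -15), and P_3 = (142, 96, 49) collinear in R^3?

No

P_1P_2 = (520, 560, 322), P_1P_3 = (624, 672, 386).
P_1P_2 × P_1P_3 = (-224, 208, 0).
The cross product is nonzero, so the points do not lie on one line.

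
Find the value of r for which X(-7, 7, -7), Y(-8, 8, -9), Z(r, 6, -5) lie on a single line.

-6

Collinearity requires XY × XZ = 0; each component is linear in r.
The y-component gives (-2)r + (-12) = 0, so r = -6.
The remaining components then also vanish.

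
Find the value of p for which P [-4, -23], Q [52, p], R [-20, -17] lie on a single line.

-44

Collinearity: (Q − P) must be parallel to (R − P) = (-16, 6).
Cross-multiplying the components: (p − (-23))·(-16) = (56)·(6).
Solving gives p = -44.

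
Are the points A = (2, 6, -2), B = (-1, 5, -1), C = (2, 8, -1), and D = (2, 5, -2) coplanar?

No

With A as base: AB = (-3, -1, 1), AC = (0, 2, 1), AD = (0, -1, 0).
AC × AD = (1, 0, 0).
AB · (AC × AD) = -3.
Since -3 ≠ 0, the four points are not coplanar.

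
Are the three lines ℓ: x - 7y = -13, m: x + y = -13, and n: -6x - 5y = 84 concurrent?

The three lines meet at one point iff the augmented coefficient matrix [aᵢ bᵢ cᵢ] has rank < 3, i.e. its determinant vanishes.
Here the determinant is 48.
Nonzero, so no common point exists.

No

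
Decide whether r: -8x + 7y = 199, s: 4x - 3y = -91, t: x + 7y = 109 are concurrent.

Intersecting r and s: solving the 2×2 system gives (x, y) = (-10, 17).
Substitute into t: (1)(-10) + (7)(17) = 109.
This equals 109, so (-10, 17) lies on all three lines and they are concurrent.

Yes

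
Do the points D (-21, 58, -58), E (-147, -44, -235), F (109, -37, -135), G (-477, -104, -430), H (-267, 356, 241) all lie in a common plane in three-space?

Yes

The plane through D, E, F has normal n = DE × DF = (-8961, -32712, 25230) and equation n·P = -3172455.
Checking the remaining points: n·G = -3172455, n·H = -3172455.
All equal -3172455, so all 5 points lie in one plane.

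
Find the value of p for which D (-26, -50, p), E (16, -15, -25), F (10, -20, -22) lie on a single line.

-4

Collinearity requires DE × DF = 0; each component is linear in p.
The x-component gives (-5)p + (-20) = 0, so p = -4.
The remaining components then also vanish.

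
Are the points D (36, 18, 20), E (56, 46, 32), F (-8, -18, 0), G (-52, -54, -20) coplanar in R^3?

A normal to the plane through D, E, F is n = DE × DF = (-128, -128, 512).
The plane has equation n·P = 3328. For G: n·G = 3328.
Equal, so G lies in the plane and all four are coplanar.

Yes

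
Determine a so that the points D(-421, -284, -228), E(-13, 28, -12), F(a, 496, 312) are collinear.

599

Direction DE = (408, 312, 216). From the y-coordinate of F, the parameter along the line is τ = (496 − (-284))/312 = 5/2.
Then a = (-421) + 5/2·(408) = 599.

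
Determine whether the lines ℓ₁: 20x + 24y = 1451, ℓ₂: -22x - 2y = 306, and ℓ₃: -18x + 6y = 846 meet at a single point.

The three lines meet at one point iff the augmented coefficient matrix [aᵢ bᵢ cᵢ] has rank < 3, i.e. its determinant vanishes.
Here the determinant is 168.
Nonzero, so no common point exists.

No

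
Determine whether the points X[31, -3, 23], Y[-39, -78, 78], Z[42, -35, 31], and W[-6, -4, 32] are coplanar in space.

The four points are coplanar iff the 3×3 determinant with rows XY, XZ, XW is zero.
Rows: (-70, -75, 55), (11, -32, 8), (-37, -1, 9).
Expanding along the first row: (-70)(-280) − (-75)(395) + (55)(-1195) = -16500.
Nonzero ⇒ not coplanar.

No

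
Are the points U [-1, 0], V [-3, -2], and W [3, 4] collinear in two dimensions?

UV = (-2, -2), UW = (4, 4).
Checking proportionality: UW = -2·UV, so the vectors are parallel and the points are collinear.

Yes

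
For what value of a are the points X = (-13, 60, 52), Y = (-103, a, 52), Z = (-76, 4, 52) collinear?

-20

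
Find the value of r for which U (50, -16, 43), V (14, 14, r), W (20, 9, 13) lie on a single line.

7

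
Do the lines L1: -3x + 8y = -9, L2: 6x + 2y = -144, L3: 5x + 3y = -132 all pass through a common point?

Yes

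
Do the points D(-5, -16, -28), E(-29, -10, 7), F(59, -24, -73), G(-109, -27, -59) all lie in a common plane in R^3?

No

The four points are coplanar iff the 3×3 determinant with rows DE, DF, DG is zero.
Rows: (-24, 6, 35), (64, -8, -45), (-104, -11, -31).
Expanding along the first row: (-24)(-247) − (6)(-6664) + (35)(-1536) = -7848.
Nonzero ⇒ not coplanar.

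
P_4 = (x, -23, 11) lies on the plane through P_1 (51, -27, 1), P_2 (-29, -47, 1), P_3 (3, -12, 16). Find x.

-5

A normal to the plane is n = P_1P_2 × P_1P_3 = (-300, 1200, -2160).
P_4 lies in the plane iff n · P_1P_4 = 0.
This gives (-300)x + (-1500) = 0, so x = -5.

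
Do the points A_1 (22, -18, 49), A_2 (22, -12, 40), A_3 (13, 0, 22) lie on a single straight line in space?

A_1A_2 = (0, 6, -9), A_1A_3 = (-9, 18, -27).
Comparing components 3 and 1: (-9)(-9) − (0)(-27) = 81 ≠ 0, so A_1A_2 and A_1A_3 are not parallel and the points are not collinear.

No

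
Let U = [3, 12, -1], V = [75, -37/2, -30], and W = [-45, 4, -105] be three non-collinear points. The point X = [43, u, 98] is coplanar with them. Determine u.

43/2

Coplanarity requires UV · (UW × UX) = 0.
UV = (72, -61/2, -29), UW = (-48, -8, -104); the triple product is linear in u with coefficient 8880 and constant term -190920.
Setting it to zero: u = 43/2.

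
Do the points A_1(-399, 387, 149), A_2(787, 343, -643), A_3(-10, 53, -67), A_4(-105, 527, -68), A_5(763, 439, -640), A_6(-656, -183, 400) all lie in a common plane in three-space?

Yes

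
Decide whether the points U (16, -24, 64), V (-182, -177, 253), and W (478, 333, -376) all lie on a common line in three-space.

No

UV = (-198, -153, 189), UW = (462, 357, -440).
Comparing components 2 and 3: (-153)(-440) − (189)(357) = -153 ≠ 0, so UV and UW are not parallel and the points are not collinear.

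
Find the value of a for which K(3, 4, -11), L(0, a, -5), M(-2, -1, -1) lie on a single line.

Collinearity requires KL × KM = 0; each component is linear in a.
The x-component gives (10)a + (-10) = 0, so a = 1.
The remaining components then also vanish.

1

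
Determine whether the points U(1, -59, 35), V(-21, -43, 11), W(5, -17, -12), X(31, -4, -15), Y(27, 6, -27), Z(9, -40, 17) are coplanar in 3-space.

The plane through U, V, W has normal n = UV × UW = (256, -1130, -988) and equation n·P = 32346.
Checking the remaining points: n·X = 27276, n·Y = 26808, n·Z = 30708.
Since n·X = 27276 ≠ 32346, X is off the plane and the points are not all coplanar.

No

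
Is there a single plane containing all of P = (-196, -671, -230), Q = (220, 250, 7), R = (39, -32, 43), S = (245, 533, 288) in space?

Yes

A normal to the plane through P, Q, R is n = PQ × PR = (99990, -57873, 49389).
The plane has equation n·X = 7875273. For S: n·S = 7875273.
Equal, so S lies in the plane and all four are coplanar.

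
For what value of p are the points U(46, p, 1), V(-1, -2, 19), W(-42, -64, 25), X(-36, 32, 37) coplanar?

-6

Coplanarity ⇔ det[UV; UW; UX] = 0.
Expanding, this is linear in p: (-528)p + (-3168) = 0.
So p = -6.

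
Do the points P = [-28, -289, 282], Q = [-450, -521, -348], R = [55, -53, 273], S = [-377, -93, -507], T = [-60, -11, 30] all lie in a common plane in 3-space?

No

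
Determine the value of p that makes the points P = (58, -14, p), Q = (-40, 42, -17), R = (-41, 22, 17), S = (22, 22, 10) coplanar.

Coplanarity ⇔ det[PQ; PR; PS] = 0.
Expanding, this is linear in p: (-1260)p + (84420) = 0.
So p = 67.

67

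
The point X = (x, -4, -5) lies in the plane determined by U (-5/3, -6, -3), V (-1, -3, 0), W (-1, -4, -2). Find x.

-1/3

A normal to the plane is n = UV × UW = (-3, 4/3, -2/3).
X lies in the plane iff n · UX = 0.
This gives (-3)x + (-1) = 0, so x = -1/3.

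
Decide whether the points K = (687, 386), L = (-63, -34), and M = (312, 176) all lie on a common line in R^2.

KL = (-750, -420), KM = (-375, -210).
Twice the signed area of △KLM is (-750)(-210) − (-420)(-375) = 0.
The triangle is degenerate (zero area), so the points are collinear.

Yes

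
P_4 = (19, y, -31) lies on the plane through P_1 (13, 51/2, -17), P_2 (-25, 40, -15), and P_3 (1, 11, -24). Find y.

-11

The plane through P_1, P_2, P_3 has equation −(145/2)x − 290y + 725z = -41325/2.
Substituting P_4: (-290)y + (-47705/2) = -41325/2, so y = -11.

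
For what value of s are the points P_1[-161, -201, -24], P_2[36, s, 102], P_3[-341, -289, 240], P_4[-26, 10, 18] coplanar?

146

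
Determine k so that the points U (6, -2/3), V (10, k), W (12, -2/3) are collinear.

The three points are collinear iff det[UV; UW] = 0.
This determinant is linear in k: (-6)k + (-4) = 0, so k = -2/3.

-2/3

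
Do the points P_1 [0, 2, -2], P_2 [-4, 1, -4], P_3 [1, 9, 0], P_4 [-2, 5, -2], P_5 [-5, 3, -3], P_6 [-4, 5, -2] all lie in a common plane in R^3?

The plane through P_1, P_2, P_3 has normal n = P_1P_2 × P_1P_3 = (12, 6, -27) and equation n·P = 66.
Checking the remaining points: n·P_4 = 60, n·P_5 = 39, n·P_6 = 36.
Since n·P_4 = 60 ≠ 66, P_4 is off the plane and the points are not all coplanar.

No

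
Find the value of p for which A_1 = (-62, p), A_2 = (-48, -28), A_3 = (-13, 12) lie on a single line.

Collinearity: (A_1 − A_2) must be parallel to (A_3 − A_2) = (35, 40).
Cross-multiplying the components: (p − (-28))·(35) = (-14)·(40).
Solving gives p = -44.

-44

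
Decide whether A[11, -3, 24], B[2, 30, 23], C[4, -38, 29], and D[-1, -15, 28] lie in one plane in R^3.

The four points are coplanar iff the 3×3 determinant with rows AB, AC, AD is zero.
Rows: (-9, 33, -1), (-7, -35, 5), (-12, -12, 4).
Expanding along the first row: (-9)(-80) − (33)(32) + (-1)(-336) = 0.
Zero determinant ⇒ coplanar.

Yes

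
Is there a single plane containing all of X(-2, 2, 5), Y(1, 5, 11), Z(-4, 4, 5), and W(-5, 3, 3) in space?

With X as base: XY = (3, 3, 6), XZ = (-2, 2, 0), XW = (-3, 1, -2).
XZ × XW = (-4, -4, 4).
XY · (XZ × XW) = 0.
The scalar triple product vanishes, so the four points are coplanar.

Yes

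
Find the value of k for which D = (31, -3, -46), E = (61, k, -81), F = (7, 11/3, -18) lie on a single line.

Direction DF = (-24, 20/3, 28). From the x-coordinate of E, the parameter along the line is τ = (61 − 31)/(-24) = -5/4.
Then k = (-3) + (-5/4)·(20/3) = -34/3.

-34/3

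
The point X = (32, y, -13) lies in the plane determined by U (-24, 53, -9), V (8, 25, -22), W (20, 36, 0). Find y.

A normal to the plane is n = UV × UW = (-473, -860, 688).
X lies in the plane iff n · UX = 0.
This gives (-860)y + (16340) = 0, so y = 19.

19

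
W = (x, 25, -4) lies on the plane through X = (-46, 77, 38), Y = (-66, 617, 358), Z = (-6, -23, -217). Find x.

-42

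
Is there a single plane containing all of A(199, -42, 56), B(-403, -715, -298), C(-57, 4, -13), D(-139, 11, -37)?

Yes

The four points are coplanar iff the 3×3 determinant with rows AB, AC, AD is zero.
Rows: (-602, -673, -354), (-256, 46, -69), (-338, 53, -93).
Expanding along the first row: (-602)(-621) − (-673)(486) + (-354)(1980) = 0.
Zero determinant ⇒ coplanar.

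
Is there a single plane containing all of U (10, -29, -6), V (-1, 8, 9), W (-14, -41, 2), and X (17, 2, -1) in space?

Yes

With U as base: UV = (-11, 37, 15), UW = (-24, -12, 8), UX = (7, 31, 5).
UW × UX = (-308, 176, -660).
UV · (UW × UX) = 0.
The scalar triple product vanishes, so the four points are coplanar.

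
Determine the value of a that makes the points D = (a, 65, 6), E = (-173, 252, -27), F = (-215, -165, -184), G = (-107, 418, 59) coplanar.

25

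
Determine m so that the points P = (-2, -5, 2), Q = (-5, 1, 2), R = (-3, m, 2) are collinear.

Collinearity requires PQ × PR = 0; each component is linear in m.
The z-component gives (-3)m + (-9) = 0, so m = -3.
The remaining components then also vanish.

-3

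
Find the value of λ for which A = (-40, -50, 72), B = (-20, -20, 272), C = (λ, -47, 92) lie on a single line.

Direction AB = (20, 30, 200). From the y-coordinate of C, the parameter along the line is τ = (-47 − (-50))/30 = 1/10.
Then λ = (-40) + 1/10·(20) = -38.

-38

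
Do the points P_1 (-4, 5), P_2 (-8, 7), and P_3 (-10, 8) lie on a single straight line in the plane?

P_1P_2 = (-4, 2), P_1P_3 = (-6, 3).
Checking proportionality: P_1P_3 = 3/2·P_1P_2, so the vectors are parallel and the points are collinear.

Yes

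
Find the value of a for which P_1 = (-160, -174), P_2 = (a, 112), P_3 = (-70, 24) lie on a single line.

The three points are collinear iff det[P_1P_2; P_1P_3] = 0.
This determinant is linear in a: (198)a + (5940) = 0, so a = -30.

-30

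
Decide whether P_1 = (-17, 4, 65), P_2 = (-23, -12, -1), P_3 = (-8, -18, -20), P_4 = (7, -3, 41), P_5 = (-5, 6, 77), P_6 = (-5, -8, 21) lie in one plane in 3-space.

The plane through P_1, P_2, P_3 has normal n = P_1P_2 × P_1P_3 = (-92, -1104, 276) and equation n·P = 15088.
Checking the remaining points: n·P_4 = 13984, n·P_5 = 15088, n·P_6 = 15088.
Since n·P_4 = 13984 ≠ 15088, P_4 is off the plane and the points are not all coplanar.

No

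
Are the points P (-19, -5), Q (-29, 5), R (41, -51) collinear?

No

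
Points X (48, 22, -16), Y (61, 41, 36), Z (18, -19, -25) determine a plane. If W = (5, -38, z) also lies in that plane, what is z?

The plane through X, Y, Z has equation 1961x − 1443y + 37z = 61790.
Substituting W: (37)z + (64639) = 61790, so z = -77.

-77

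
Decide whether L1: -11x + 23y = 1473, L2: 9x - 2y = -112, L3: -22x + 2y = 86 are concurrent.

Yes

The three lines meet at one point iff the augmented coefficient matrix [aᵢ bᵢ cᵢ] has rank < 3, i.e. its determinant vanishes.
Here the determinant is 0.
It vanishes, so the lines are concurrent at (2, 65).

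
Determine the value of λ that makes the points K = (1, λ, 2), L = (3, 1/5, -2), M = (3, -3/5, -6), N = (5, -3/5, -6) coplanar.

1

Coplanarity ⇔ det[KL; KM; KN] = 0.
Expanding, this is linear in λ: (8)λ + (-8) = 0.
So λ = 1.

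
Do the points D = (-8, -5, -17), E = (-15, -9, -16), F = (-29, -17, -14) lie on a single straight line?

Yes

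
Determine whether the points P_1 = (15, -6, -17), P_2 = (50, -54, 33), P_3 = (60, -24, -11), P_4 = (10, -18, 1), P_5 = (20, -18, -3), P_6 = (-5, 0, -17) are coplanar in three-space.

The plane through P_1, P_2, P_3 has normal n = P_1P_2 × P_1P_3 = (612, 2040, 1530) and equation n·P = -29070.
Checking the remaining points: n·P_4 = -29070, n·P_5 = -29070, n·P_6 = -29070.
All equal -29070, so all 6 points lie in one plane.

Yes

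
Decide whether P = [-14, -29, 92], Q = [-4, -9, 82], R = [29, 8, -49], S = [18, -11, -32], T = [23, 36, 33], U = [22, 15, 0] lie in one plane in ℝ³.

The plane through P, Q, R has normal n = PQ × PR = (-2450, 980, -490) and equation n·X = -39200.
Checking the remaining points: n·S = -39200, n·T = -37240, n·U = -39200.
Since n·T = -37240 ≠ -39200, T is off the plane and the points are not all coplanar.

No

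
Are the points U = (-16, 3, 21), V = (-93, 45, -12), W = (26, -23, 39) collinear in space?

UV = (-77, 42, -33), UW = (42, -26, 18).
UV × UW = (-102, 0, 238).
The cross product is nonzero, so the points do not lie on one line.

No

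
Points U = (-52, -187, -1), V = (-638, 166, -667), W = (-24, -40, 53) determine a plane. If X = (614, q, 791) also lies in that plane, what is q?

Coplanarity requires UV · (UW × UX) = 0.
UV = (-586, 353, -666), UW = (28, 147, 54); the triple product is linear in q with coefficient 12996 and constant term 4275684.
Setting it to zero: q = -329.

-329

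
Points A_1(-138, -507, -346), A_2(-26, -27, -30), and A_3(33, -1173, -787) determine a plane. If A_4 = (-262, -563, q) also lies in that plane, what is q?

The plane through A_1, A_2, A_3 has equation −1224x + 103428y − 156672z = 1939428.
Substituting A_4: (-156672)q + (-57909276) = 1939428, so q = -382.

-382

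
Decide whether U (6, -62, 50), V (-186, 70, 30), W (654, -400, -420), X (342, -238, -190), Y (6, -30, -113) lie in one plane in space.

The plane through U, V, W has normal n = UV × UW = (-68800, -103200, -20640) and equation n·P = 4953600.
Checking the remaining points: n·X = 4953600, n·Y = 5015520.
Since n·Y = 5015520 ≠ 4953600, Y is off the plane and the points are not all coplanar.

No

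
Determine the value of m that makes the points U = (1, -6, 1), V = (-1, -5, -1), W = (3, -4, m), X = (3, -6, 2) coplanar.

Normal to plane UVX: n = (1, -2, -2); plane equation n·P = 11.
Requiring n·W = 11: (-2)m + (11) = 11.
So m = 0.

0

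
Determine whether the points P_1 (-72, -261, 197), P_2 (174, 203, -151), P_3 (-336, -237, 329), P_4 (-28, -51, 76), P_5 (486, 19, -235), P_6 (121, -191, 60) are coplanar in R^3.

Yes

The plane through P_1, P_2, P_3 has normal n = P_1P_2 × P_1P_3 = (69600, 59400, 128400) and equation n·P = 4780200.
Checking the remaining points: n·P_4 = 4780200, n·P_5 = 4780200, n·P_6 = 4780200.
All equal 4780200, so all 6 points lie in one plane.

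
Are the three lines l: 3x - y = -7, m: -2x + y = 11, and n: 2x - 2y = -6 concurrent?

Lines aᵢx + bᵢy = cᵢ with pairwise distinct directions are concurrent exactly when det[aᵢ bᵢ cᵢ] = 0.
Here the determinant is 24.
Nonzero, so no common point exists.

No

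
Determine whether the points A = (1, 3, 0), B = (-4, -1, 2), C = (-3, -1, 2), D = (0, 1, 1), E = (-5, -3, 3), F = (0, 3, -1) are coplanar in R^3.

The plane through A, B, C has normal n = AB × AC = (0, 2, 4) and equation n·P = 6.
Checking the remaining points: n·D = 6, n·E = 6, n·F = 2.
Since n·F = 2 ≠ 6, F is off the plane and the points are not all coplanar.

No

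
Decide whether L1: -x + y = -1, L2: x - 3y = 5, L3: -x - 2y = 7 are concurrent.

No

Intersecting L1 and L2: solving the 2×2 system gives (x, y) = (-1, -2).
Substitute into L3: (-1)(-1) + (-2)(-2) = 5.
But L3 requires 7 ≠ 5, so the three lines have no common point.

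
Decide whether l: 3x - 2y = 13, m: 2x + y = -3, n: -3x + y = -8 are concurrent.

Intersecting l and m: solving the 2×2 system gives (x, y) = (1, -5).
Substitute into n: (-3)(1) + (1)(-5) = -8.
This equals -8, so (1, -5) lies on all three lines and they are concurrent.

Yes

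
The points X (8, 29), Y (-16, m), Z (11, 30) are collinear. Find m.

21

The three points are collinear iff det[XY; XZ] = 0.
This determinant is linear in m: (-3)m + (63) = 0, so m = 21.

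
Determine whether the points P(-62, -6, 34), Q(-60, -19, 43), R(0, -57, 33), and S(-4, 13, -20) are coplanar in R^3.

With P as base: PQ = (2, -13, 9), PR = (62, -51, -1), PS = (58, 19, -54).
PR × PS = (2773, 3290, 4136).
PQ · (PR × PS) = 0.
The scalar triple product vanishes, so the four points are coplanar.

Yes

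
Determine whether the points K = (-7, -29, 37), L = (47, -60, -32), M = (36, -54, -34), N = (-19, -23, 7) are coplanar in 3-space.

A normal to the plane through K, L, M is n = KL × KM = (476, 867, -17).
The plane has equation n·P = -29104. For N: n·N = -29104.
Equal, so N lies in the plane and all four are coplanar.

Yes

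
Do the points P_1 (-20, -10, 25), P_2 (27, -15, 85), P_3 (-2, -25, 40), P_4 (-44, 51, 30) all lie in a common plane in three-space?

The four points are coplanar iff the 3×3 determinant with rows P_1P_2, P_1P_3, P_1P_4 is zero.
Rows: (47, -5, 60), (18, -15, 15), (-24, 61, 5).
Expanding along the first row: (47)(-990) − (-5)(450) + (60)(738) = 0.
Zero determinant ⇒ coplanar.

Yes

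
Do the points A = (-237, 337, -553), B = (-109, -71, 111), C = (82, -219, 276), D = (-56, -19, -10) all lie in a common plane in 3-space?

Yes

With A as base: AB = (128, -408, 664), AC = (319, -556, 829), AD = (181, -356, 543).
AC × AD = (-6784, -23168, -12928).
AB · (AC × AD) = 0.
The scalar triple product vanishes, so the four points are coplanar.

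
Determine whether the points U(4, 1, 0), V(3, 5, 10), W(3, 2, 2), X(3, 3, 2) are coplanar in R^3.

With U as base: UV = (-1, 4, 10), UW = (-1, 1, 2), UX = (-1, 2, 2).
UW × UX = (-2, 0, -1).
UV · (UW × UX) = -8.
Since -8 ≠ 0, the four points are not coplanar.

No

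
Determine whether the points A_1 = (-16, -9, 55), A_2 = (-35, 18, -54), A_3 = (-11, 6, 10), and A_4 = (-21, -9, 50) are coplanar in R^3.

The four points are coplanar iff the 3×3 determinant with rows A_1A_2, A_1A_3, A_1A_4 is zero.
Rows: (-19, 27, -109), (5, 15, -45), (-5, 0, -5).
Expanding along the first row: (-19)(-75) − (27)(-250) + (-109)(75) = 0.
Zero determinant ⇒ coplanar.

Yes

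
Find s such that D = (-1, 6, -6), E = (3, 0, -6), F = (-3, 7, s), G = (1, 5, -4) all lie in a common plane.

-8

Normal to plane DEG: n = (-12, -8, 8); plane equation n·P = -84.
Requiring n·F = -84: (8)s + (-20) = -84.
So s = -8.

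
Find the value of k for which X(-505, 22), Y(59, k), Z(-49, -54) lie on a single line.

-72

The three points are collinear iff det[XY; XZ] = 0.
This determinant is linear in k: (-456)k + (-32832) = 0, so k = -72.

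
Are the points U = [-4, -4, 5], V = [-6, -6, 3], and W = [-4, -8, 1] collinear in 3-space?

UV = (-2, -2, -2), UW = (0, -4, -4).
UV × UW = (0, -8, 8).
The cross product is nonzero, so the points do not lie on one line.

No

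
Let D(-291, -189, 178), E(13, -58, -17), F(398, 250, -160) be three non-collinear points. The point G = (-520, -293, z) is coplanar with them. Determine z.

Coplanarity requires DE · (DF × DG) = 0.
DE = (304, 131, -195), DF = (689, 439, -338); the triple product is linear in z with coefficient 43197 and constant term -13866237.
Setting it to zero: z = 321.

321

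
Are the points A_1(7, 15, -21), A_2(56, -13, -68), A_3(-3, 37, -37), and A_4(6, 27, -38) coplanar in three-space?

A normal to the plane through A_1, A_2, A_3 is n = A_1A_2 × A_1A_3 = (1482, 1254, 798).
The plane has equation n·P = 12426. For A_4: n·A_4 = 12426.
Equal, so A_4 lies in the plane and all four are coplanar.

Yes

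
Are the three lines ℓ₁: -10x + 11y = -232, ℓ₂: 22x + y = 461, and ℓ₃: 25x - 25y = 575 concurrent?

No

Intersecting ℓ₁ and ℓ₂: solving the 2×2 system gives (x, y) = (5303/252, -247/126).
Substitute into ℓ₃: (25)(5303/252) + (-25)(-247/126) = 144925/252.
But ℓ₃ requires 575 ≠ 144925/252, so the three lines have no common point.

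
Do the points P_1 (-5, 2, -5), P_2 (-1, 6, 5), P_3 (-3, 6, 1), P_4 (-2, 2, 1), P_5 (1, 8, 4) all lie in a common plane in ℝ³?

The plane through P_1, P_2, P_3 has normal n = P_1P_2 × P_1P_3 = (-16, -4, 8) and equation n·P = 32.
Checking the remaining points: n·P_4 = 32, n·P_5 = -16.
Since n·P_5 = -16 ≠ 32, P_5 is off the plane and the points are not all coplanar.

No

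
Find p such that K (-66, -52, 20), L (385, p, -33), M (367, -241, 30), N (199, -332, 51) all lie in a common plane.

The points are coplanar iff KL · (KM × KN) = 0.
Expanding, this is linear in p: (-10773)p + (1831410) = 0.
So p = 170.

170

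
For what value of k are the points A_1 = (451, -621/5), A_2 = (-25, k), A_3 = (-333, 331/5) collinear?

-43/5

Collinearity: (A_2 − A_1) must be parallel to (A_3 − A_1) = (-784, 952/5).
Cross-multiplying the components: (k − (-621/5))·(-784) = (-476)·(952/5).
Solving gives k = -43/5.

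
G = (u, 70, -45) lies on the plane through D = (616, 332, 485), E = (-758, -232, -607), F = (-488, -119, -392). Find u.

Coplanarity requires DE · (DF × DG) = 0.
DE = (-1374, -564, -1092), DF = (-1104, -451, -877); the triple product is linear in u with coefficient 2136 and constant term 115344.
Setting it to zero: u = -54.

-54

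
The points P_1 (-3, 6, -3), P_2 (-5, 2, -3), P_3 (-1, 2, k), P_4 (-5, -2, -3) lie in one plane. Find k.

-3

Coplanarity ⇔ det[P_1P_2; P_1P_3; P_1P_4] = 0.
Expanding, this is linear in k: (-8)k + (-24) = 0.
So k = -3.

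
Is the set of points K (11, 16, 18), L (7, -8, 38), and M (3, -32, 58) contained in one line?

KL = (-4, -24, 20), KM = (-8, -48, 40).
KL × KM = (0, 0, 0).
The cross product vanishes, so the three points are collinear.

Yes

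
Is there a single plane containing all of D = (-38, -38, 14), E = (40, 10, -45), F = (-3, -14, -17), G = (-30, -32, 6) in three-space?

No

With D as base: DE = (78, 48, -59), DF = (35, 24, -31), DG = (8, 6, -8).
DF × DG = (-6, 32, 18).
DE · (DF × DG) = 6.
Since 6 ≠ 0, the four points are not coplanar.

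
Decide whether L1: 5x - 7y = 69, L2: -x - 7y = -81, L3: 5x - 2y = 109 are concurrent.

Yes

The three lines meet at one point iff the augmented coefficient matrix [aᵢ bᵢ cᵢ] has rank < 3, i.e. its determinant vanishes.
Here the determinant is 0.
It vanishes, so the lines are concurrent at (25, 8).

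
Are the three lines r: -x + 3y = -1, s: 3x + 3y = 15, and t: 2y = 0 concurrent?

Lines aᵢx + bᵢy = cᵢ with pairwise distinct directions are concurrent exactly when det[aᵢ bᵢ cᵢ] = 0.
Here the determinant is 24.
Nonzero, so no common point exists.

No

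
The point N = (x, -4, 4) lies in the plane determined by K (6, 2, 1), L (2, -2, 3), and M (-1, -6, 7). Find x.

0

A normal to the plane is n = KL × KM = (-8, 10, 4).
N lies in the plane iff n · KN = 0.
This gives (-8)x + (0) = 0, so x = 0.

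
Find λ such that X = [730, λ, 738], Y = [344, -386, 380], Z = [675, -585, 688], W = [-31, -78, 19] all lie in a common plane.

The points are coplanar iff XY · (XZ × XW) = 0.
Expanding, this is linear in λ: (-3991)λ + (-2434510) = 0.
So λ = -610.

-610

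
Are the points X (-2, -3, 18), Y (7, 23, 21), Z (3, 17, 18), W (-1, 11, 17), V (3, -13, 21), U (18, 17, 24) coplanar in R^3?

No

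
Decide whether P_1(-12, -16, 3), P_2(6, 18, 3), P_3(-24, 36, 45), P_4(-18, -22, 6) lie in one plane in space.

A normal to the plane through P_1, P_2, P_3 is n = P_1P_2 × P_1P_3 = (1428, -756, 1344).
The plane has equation n·P = -1008. For P_4: n·P_4 = -1008.
Equal, so P_4 lies in the plane and all four are coplanar.

Yes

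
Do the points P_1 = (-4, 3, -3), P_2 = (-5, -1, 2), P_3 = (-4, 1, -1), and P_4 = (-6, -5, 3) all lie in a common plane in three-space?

With P_1 as base: P_1P_2 = (-1, -4, 5), P_1P_3 = (0, -2, 2), P_1P_4 = (-2, -8, 6).
P_1P_3 × P_1P_4 = (4, -4, -4).
P_1P_2 · (P_1P_3 × P_1P_4) = -8.
Since -8 ≠ 0, the four points are not coplanar.

No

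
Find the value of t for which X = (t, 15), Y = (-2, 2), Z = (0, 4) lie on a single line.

The three points are collinear iff det[XY; XZ] = 0.
This determinant is linear in t: (-2)t + (22) = 0, so t = 11.

11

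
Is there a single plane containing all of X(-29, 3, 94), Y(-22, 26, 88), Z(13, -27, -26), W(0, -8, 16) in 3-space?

With X as base: XY = (7, 23, -6), XZ = (42, -30, -120), XW = (29, -11, -78).
XZ × XW = (1020, -204, 408).
XY · (XZ × XW) = 0.
The scalar triple product vanishes, so the four points are coplanar.

Yes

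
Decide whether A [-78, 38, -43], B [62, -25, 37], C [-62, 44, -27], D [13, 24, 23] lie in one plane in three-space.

Yes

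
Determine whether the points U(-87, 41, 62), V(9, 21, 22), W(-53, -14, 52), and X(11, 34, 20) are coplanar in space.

Yes

With U as base: UV = (96, -20, -40), UW = (34, -55, -10), UX = (98, -7, -42).
UW × UX = (2240, 448, 5152).
UV · (UW × UX) = 0.
The scalar triple product vanishes, so the four points are coplanar.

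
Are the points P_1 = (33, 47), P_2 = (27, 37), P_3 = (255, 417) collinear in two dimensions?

Yes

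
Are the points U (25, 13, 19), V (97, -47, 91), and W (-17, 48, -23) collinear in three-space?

Yes

UV = (72, -60, 72), UW = (-42, 35, -42).
Each component of UW is -7/12 times the corresponding component of UV, so UW = -7/12·UV and the points are collinear.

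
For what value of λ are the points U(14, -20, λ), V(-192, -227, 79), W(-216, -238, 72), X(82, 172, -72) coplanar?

The points are coplanar iff UV · (UW × UX) = 0.
Expanding, this is linear in λ: (6562)λ + (-288728) = 0.
So λ = 44.

44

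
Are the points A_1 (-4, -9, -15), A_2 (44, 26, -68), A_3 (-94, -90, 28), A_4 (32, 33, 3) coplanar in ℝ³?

The four points are coplanar iff the 3×3 determinant with rows A_1A_2, A_1A_3, A_1A_4 is zero.
Rows: (48, 35, -53), (-90, -81, 43), (36, 42, 18).
Expanding along the first row: (48)(-3264) − (35)(-3168) + (-53)(-864) = 0.
Zero determinant ⇒ coplanar.

Yes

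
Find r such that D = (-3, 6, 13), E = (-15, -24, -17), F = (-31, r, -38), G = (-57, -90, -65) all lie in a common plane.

Coplanarity ⇔ det[DE; DF; DG] = 0.
Expanding, this is linear in r: (-684)r + (-34884) = 0.
So r = -51.

-51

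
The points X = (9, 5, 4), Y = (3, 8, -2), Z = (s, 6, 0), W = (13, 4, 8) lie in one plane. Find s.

5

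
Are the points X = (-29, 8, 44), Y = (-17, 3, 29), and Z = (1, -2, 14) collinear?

XY = (12, -5, -15), XZ = (30, -10, -30).
Comparing components 3 and 1: (-15)(30) − (12)(-30) = -90 ≠ 0, so XY and XZ are not parallel and the points are not collinear.

No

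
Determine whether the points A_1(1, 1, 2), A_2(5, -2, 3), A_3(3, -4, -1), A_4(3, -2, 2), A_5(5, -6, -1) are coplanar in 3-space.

No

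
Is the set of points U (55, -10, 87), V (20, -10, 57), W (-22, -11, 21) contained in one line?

UV = (-35, 0, -30), UW = (-77, -1, -66).
Comparing components 2 and 3: (0)(-66) − (-30)(-1) = -30 ≠ 0, so UV and UW are not parallel and the points are not collinear.

No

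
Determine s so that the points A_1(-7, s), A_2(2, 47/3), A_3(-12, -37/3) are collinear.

The three points are collinear iff det[A_1A_2; A_1A_3] = 0.
This determinant is linear in s: (-14)s + (-98/3) = 0, so s = -7/3.

-7/3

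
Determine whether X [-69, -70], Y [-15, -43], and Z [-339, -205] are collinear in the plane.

Yes

XY = (54, 27), XZ = (-270, -135).
Checking proportionality: XZ = -5·XY, so the vectors are parallel and the points are collinear.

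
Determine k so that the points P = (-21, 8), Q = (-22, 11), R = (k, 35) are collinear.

-30

Collinearity: (R − P) must be parallel to (Q − P) = (-1, 3).
Cross-multiplying the components: (k − (-21))·(3) = (27)·(-1).
Solving gives k = -30.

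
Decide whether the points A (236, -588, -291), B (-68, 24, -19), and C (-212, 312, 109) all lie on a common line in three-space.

No

AB = (-304, 612, 272), AC = (-448, 900, 400).
Comparing components 3 and 1: (272)(-448) − (-304)(400) = -256 ≠ 0, so AB and AC are not parallel and the points are not collinear.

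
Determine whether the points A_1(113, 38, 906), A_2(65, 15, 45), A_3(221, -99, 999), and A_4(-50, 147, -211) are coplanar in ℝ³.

A normal to the plane through A_1, A_2, A_3 is n = A_1A_2 × A_1A_3 = (-120096, -88524, 9060).
The plane has equation n·P = -8726400. For A_4: n·A_4 = -8919888.
-8919888 ≠ -8726400, so A_4 is off the plane.

No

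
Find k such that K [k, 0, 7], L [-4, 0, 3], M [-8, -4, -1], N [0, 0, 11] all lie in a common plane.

-2

The points are coplanar iff KL · (KM × KN) = 0.
Expanding, this is linear in k: (32)k + (64) = 0.
So k = -2.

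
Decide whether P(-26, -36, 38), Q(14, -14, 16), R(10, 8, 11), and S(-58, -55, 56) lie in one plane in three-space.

No

With P as base: PQ = (40, 22, -22), PR = (36, 44, -27), PS = (-32, -19, 18).
PR × PS = (279, 216, 724).
PQ · (PR × PS) = -16.
Since -16 ≠ 0, the four points are not coplanar.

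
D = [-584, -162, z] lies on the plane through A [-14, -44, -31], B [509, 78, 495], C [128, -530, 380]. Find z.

-612

The plane through A, B, C has equation 305778x − 140261y − 271502z = 10307154.
Substituting D: (-271502)z + (-155852070) = 10307154, so z = -612.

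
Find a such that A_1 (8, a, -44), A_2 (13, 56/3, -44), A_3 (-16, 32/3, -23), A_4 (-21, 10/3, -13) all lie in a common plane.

62/3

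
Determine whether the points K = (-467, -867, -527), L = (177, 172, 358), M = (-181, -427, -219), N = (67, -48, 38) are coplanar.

Yes

The four points are coplanar iff the 3×3 determinant with rows KL, KM, KN is zero.
Rows: (644, 1039, 885), (286, 440, 308), (534, 819, 565).
Expanding along the first row: (644)(-3652) − (1039)(-2882) + (885)(-726) = 0.
Zero determinant ⇒ coplanar.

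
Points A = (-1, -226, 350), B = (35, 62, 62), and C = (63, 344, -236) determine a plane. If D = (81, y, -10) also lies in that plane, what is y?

198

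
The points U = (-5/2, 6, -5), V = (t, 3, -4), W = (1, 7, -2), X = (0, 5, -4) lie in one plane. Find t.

2

Normal to plane UWX: n = (4, 4, -6); plane equation n·P = 44.
Requiring n·V = 44: (4)t + (36) = 44.
So t = 2.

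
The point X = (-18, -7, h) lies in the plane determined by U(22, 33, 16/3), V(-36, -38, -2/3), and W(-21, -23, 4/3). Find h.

0

Coplanarity requires UV · (UW × UX) = 0.
UV = (-58, -71, -6), UW = (-43, -56, -4); the triple product is linear in h with coefficient 195 and constant term 0.
Setting it to zero: h = 0.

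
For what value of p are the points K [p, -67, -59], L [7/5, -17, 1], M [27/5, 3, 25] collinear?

-43/5

Collinearity requires KL × KM = 0; each component is linear in p.
The y-component gives (24)p + (1032/5) = 0, so p = -43/5.
The remaining components then also vanish.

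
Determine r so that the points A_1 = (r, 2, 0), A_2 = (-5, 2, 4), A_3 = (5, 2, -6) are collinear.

-1

Direction A_2A_3 = (10, 0, -10). From the z-coordinate of A_1, the parameter along the line is τ = (0 − 4)/(-10) = 2/5.
Then r = (-5) + 2/5·(10) = -1.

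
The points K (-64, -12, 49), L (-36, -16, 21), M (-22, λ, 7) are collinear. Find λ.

Direction KL = (28, -4, -28). From the x-coordinate of M, the parameter along the line is τ = (-22 − (-64))/28 = 3/2.
Then λ = (-12) + 3/2·(-4) = -18.

-18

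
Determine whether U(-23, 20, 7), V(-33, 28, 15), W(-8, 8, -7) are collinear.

UV = (-10, 8, 8), UW = (15, -12, -14).
UV × UW = (-16, -20, 0).
The cross product is nonzero, so the points do not lie on one line.

No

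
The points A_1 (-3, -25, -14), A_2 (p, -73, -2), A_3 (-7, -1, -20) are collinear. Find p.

Collinearity requires A_1A_2 × A_1A_3 = 0; each component is linear in p.
The y-component gives (6)p + (-30) = 0, so p = 5.
The remaining components then also vanish.

5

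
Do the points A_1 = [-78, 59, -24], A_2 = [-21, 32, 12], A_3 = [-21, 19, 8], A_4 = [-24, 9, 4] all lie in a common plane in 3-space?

A normal to the plane through A_1, A_2, A_3 is n = A_1A_2 × A_1A_3 = (576, 228, -741).
The plane has equation n·P = -13692. For A_4: n·A_4 = -14736.
-14736 ≠ -13692, so A_4 is off the plane.

No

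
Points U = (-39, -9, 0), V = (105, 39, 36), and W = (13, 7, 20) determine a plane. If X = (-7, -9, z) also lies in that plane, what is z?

64

Coplanarity requires UV · (UW × UX) = 0.
UV = (144, 48, 36), UW = (52, 16, 20); the triple product is linear in z with coefficient -192 and constant term 12288.
Setting it to zero: z = 64.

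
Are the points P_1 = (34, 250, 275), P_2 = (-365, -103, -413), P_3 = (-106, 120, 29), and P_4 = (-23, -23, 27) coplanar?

No

The four points are coplanar iff the 3×3 determinant with rows P_1P_2, P_1P_3, P_1P_4 is zero.
Rows: (-399, -353, -688), (-140, -130, -246), (-57, -273, -248).
Expanding along the first row: (-399)(-34918) − (-353)(20698) + (-688)(30810) = 41396.
Nonzero ⇒ not coplanar.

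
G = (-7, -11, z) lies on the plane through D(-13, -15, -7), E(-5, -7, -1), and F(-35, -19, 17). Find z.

-7

The plane through D, E, F has equation 216x − 324y + 144z = 1044.
Substituting G: (144)z + (2052) = 1044, so z = -7.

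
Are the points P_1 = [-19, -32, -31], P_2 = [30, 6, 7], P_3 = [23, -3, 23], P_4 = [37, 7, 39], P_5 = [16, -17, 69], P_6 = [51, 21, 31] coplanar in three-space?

Yes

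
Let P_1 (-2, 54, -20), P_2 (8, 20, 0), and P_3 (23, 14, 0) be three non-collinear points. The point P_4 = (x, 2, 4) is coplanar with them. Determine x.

38

A normal to the plane is n = P_1P_2 × P_1P_3 = (120, 300, 450).
P_4 lies in the plane iff n · P_1P_4 = 0.
This gives (120)x + (-4560) = 0, so x = 38.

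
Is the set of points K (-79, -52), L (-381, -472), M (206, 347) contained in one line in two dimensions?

No

KL = (-302, -420), KM = (285, 399).
det[KL; KM] = (-302)(399) − (-420)(285) = -798.
The determinant is nonzero, so they are not collinear.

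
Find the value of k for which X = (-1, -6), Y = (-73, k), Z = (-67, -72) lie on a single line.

-78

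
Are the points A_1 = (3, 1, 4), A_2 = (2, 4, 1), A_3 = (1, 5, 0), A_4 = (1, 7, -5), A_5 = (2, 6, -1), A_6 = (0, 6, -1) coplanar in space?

No

The plane through A_1, A_2, A_3 has normal n = A_1A_2 × A_1A_3 = (0, 2, 2) and equation n·P = 10.
Checking the remaining points: n·A_4 = 4, n·A_5 = 10, n·A_6 = 10.
Since n·A_4 = 4 ≠ 10, A_4 is off the plane and the points are not all coplanar.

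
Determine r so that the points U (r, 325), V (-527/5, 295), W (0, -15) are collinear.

The three points are collinear iff det[UV; UW] = 0.
This determinant is linear in r: (310)r + (35836) = 0, so r = -578/5.

-578/5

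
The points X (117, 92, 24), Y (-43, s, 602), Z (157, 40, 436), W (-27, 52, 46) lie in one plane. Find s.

Normal to plane XZW: n = (15336, -60208, -9088); plane equation n·P = -3962936.
Requiring n·Y = -3962936: (-60208)s + (-6130424) = -3962936.
So s = -36.

-36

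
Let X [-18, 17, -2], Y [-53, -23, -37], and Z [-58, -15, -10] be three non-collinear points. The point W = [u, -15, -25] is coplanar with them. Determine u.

-49

Coplanarity requires XY · (XZ × XW) = 0.
XY = (-35, -40, -35), XZ = (-40, -32, -8); the triple product is linear in u with coefficient -800 and constant term -39200.
Setting it to zero: u = -49.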